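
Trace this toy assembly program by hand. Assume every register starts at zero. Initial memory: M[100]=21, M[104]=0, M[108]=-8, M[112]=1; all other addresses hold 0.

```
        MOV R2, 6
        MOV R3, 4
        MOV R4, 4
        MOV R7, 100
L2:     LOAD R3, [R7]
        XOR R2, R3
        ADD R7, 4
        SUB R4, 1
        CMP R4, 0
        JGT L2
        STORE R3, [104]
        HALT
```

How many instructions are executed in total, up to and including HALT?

30

after MOV R2, 6: R2=6
after MOV R3, 4: R3=4
after MOV R4, 4: R4=4
after MOV R7, 100: R7=100
after LOAD R3, [R7]: R3=M[100]=21
after XOR R2, R3: R2=6^21=19
after ADD R7, 4: R7=100+4=104
after SUB R4, 1: R4=4-1=3
CMP R4, 0  (cmp 3,0)
JGT L2: taken
after LOAD R3, [R7]: R3=M[104]=0
after XOR R2, R3: R2=19^0=19
after ADD R7, 4: R7=104+4=108
after SUB R4, 1: R4=3-1=2
CMP R4, 0  (cmp 2,0)
JGT L2: taken
after LOAD R3, [R7]: R3=M[108]=-8
after XOR R2, R3: R2=19^(-8)=-21
after ADD R7, 4: R7=108+4=112
after SUB R4, 1: R4=2-1=1
CMP R4, 0  (cmp 1,0)
JGT L2: taken
after LOAD R3, [R7]: R3=M[112]=1
after XOR R2, R3: R2=(-21)^1=-22
after ADD R7, 4: R7=112+4=116
after SUB R4, 1: R4=1-1=0
CMP R4, 0  (cmp 0,0)
JGT L2: not taken
STORE R3, [104] → M[104]=1
halt.
Total executed instructions: 30.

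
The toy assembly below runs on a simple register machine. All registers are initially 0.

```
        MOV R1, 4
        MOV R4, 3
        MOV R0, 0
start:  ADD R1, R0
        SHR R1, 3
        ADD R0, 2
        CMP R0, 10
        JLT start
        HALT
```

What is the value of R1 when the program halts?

1

R1=4
R4=3
R0=0
R1=4+0=4
R1=4>>3=0
R0=0+2=2
CMP R0, 10  (cmp 2,10)
JLT start: taken
R1=0+2=2
R1=2>>3=0
R0=2+2=4
CMP R0, 10  (cmp 4,10)
JLT start: taken
R1=0+4=4
R1=4>>3=0
R0=4+2=6
CMP R0, 10  (cmp 6,10)
JLT start: taken
R1=0+6=6
R1=6>>3=0
R0=6+2=8
CMP R0, 10  (cmp 8,10)
JLT start: taken
R1=0+8=8
R1=8>>3=1
R0=8+2=10
CMP R0, 10  (cmp 10,10)
JLT start: not taken
halt.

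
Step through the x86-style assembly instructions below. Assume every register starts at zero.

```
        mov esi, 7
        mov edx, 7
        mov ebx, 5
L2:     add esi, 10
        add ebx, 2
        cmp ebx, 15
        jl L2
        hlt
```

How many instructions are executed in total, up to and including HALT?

mov esi, 7 → esi=7
mov edx, 7 → edx=7
mov ebx, 5 → ebx=5
add esi, 10 → esi=7+10=17
add ebx, 2 → ebx=5+2=7
cmp ebx, 15  (cmp 7,15)
jl L2: taken
add esi, 10 → esi=17+10=27
add ebx, 2 → ebx=7+2=9
cmp ebx, 15  (cmp 9,15)
jl L2: taken
add esi, 10 → esi=27+10=37
add ebx, 2 → ebx=9+2=11
cmp ebx, 15  (cmp 11,15)
jl L2: taken
add esi, 10 → esi=37+10=47
add ebx, 2 → ebx=11+2=13
cmp ebx, 15  (cmp 13,15)
jl L2: taken
add esi, 10 → esi=47+10=57
add ebx, 2 → ebx=13+2=15
cmp ebx, 15  (cmp 15,15)
jl L2: not taken
halt.
Total executed instructions: 24.

24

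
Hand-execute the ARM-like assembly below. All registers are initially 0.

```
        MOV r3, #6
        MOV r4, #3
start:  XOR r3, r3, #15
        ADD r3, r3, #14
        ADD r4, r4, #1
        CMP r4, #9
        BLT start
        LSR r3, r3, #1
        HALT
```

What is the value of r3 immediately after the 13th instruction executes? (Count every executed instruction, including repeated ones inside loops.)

41

after MOV r3, #6: r3=6
after MOV r4, #3: r4=3
after XOR r3, r3, #15: r3=6^15=9
after ADD r3, r3, #14: r3=9+14=23
after ADD r4, r4, #1: r4=3+1=4
CMP r4, #9  (cmp 4,9)
BLT start: taken
after XOR r3, r3, #15: r3=23^15=24
after ADD r3, r3, #14: r3=24+14=38
after ADD r4, r4, #1: r4=4+1=5
CMP r4, #9  (cmp 5,9)
BLT start: taken
after XOR r3, r3, #15: r3=38^15=41
After step 13: r3 = 41.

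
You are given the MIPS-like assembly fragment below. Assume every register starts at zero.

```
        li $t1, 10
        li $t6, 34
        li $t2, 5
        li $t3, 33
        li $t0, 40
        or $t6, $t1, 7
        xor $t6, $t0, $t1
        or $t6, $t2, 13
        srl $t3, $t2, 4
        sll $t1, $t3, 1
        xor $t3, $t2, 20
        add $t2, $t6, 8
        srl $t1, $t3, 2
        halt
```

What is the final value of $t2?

21

$t1=10
$t6=34
$t2=5
$t3=33
$t0=40
$t6=10|7=15
$t6=40^10=34
$t6=5|13=13
$t3=5>>4=0
$t1=0<<1=0
$t3=5^20=17
$t2=13+8=21
$t1=17>>2=4
halt.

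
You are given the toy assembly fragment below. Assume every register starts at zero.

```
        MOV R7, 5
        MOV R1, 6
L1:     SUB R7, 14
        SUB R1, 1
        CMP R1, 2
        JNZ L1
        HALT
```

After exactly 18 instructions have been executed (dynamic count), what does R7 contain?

-51

after MOV R7, 5: R7=5
after MOV R1, 6: R1=6
after SUB R7, 14: R7=5-14=-9
after SUB R1, 1: R1=6-1=5
CMP R1, 2  (cmp 5,2)
JNZ L1: taken
after SUB R7, 14: R7=(-9)-14=-23
after SUB R1, 1: R1=5-1=4
CMP R1, 2  (cmp 4,2)
JNZ L1: taken
after SUB R7, 14: R7=(-23)-14=-37
after SUB R1, 1: R1=4-1=3
CMP R1, 2  (cmp 3,2)
JNZ L1: taken
after SUB R7, 14: R7=(-37)-14=-51
after SUB R1, 1: R1=3-1=2
CMP R1, 2  (cmp 2,2)
JNZ L1: not taken
After step 18: R7 = -51.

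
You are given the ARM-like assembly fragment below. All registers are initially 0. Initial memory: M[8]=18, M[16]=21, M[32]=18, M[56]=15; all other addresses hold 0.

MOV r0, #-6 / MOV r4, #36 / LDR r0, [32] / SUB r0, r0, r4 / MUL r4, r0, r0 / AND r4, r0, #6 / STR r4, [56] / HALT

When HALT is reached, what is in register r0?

-18

after MOV r0, #-6: r0=-6
after MOV r4, #36: r4=36
after LDR r0, [32]: r0=M[32]=18
after SUB r0, r0, r4: r0=18-36=-18
after MUL r4, r0, r0: r4=(-18)*(-18)=324
after AND r4, r0, #6: r4=(-18)&6=6
STR r4, [56] → M[56]=6
halt.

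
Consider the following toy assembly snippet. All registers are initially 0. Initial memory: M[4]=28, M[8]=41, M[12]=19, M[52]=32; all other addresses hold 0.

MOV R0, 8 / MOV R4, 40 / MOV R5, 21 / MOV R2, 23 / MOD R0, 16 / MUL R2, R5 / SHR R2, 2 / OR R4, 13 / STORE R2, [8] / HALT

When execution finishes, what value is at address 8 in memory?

120

after MOV R0, 8: R0=8
after MOV R4, 40: R4=40
after MOV R5, 21: R5=21
after MOV R2, 23: R2=23
after MOD R0, 16: R0=8%16=8
after MUL R2, R5: R2=23*21=483
after SHR R2, 2: R2=483>>2=120
after OR R4, 13: R4=40|13=45
STORE R2, [8] → M[8]=120
halt.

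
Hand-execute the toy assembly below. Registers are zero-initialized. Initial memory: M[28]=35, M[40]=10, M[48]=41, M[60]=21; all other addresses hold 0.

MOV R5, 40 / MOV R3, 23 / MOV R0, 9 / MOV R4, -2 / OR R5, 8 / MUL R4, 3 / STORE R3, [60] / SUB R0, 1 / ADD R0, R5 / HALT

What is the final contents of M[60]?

23

MOV R5, 40 → R5=40
MOV R3, 23 → R3=23
MOV R0, 9 → R0=9
MOV R4, -2 → R4=-2
OR R5, 8 → R5=40|8=40
MUL R4, 3 → R4=(-2)*3=-6
STORE R3, [60] → M[60]=23
SUB R0, 1 → R0=9-1=8
ADD R0, R5 → R0=8+40=48
halt.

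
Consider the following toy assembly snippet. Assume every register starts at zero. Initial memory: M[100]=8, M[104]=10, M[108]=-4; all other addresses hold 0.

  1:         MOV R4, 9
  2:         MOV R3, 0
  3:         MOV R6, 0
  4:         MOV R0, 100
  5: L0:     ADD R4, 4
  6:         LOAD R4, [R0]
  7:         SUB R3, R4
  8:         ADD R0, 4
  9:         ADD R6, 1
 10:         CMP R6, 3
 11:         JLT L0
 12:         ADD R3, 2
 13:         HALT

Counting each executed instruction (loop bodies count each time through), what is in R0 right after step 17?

MOV R4, 9 → R4=9
MOV R3, 0 → R3=0
MOV R6, 0 → R6=0
MOV R0, 100 → R0=100
ADD R4, 4 → R4=9+4=13
LOAD R4, [R0] → R4=M[100]=8
SUB R3, R4 → R3=0-8=-8
ADD R0, 4 → R0=100+4=104
ADD R6, 1 → R6=0+1=1
CMP R6, 3  (cmp 1,3)
JLT L0: taken
ADD R4, 4 → R4=8+4=12
LOAD R4, [R0] → R4=M[104]=10
SUB R3, R4 → R3=(-8)-10=-18
ADD R0, 4 → R0=104+4=108
ADD R6, 1 → R6=1+1=2
CMP R6, 3  (cmp 2,3)
After step 17: R0 = 108.

108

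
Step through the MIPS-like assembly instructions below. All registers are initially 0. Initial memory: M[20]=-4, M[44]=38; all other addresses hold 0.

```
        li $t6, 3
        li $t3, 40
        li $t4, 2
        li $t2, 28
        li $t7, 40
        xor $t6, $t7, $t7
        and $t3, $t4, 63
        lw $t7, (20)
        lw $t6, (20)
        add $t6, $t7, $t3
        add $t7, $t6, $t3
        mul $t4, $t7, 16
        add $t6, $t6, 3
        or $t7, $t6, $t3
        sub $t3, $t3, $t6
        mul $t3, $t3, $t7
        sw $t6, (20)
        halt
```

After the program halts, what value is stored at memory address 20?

after li $t6, 3: $t6=3
after li $t3, 40: $t3=40
after li $t4, 2: $t4=2
after li $t2, 28: $t2=28
after li $t7, 40: $t7=40
after xor $t6, $t7, $t7: $t6=40^40=0
after and $t3, $t4, 63: $t3=2&63=2
after lw $t7, (20): $t7=M[20]=-4
after lw $t6, (20): $t6=M[20]=-4
after add $t6, $t7, $t3: $t6=(-4)+2=-2
after add $t7, $t6, $t3: $t7=(-2)+2=0
after mul $t4, $t7, 16: $t4=0*16=0
after add $t6, $t6, 3: $t6=(-2)+3=1
after or $t7, $t6, $t3: $t7=1|2=3
after sub $t3, $t3, $t6: $t3=2-1=1
after mul $t3, $t3, $t7: $t3=1*3=3
sw $t6, (20) → M[20]=1
halt.

1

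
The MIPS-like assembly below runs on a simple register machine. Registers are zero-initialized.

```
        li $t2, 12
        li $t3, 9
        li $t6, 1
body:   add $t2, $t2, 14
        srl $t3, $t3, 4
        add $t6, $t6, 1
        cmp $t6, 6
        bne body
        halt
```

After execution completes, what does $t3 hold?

$t2=12
$t3=9
$t6=1
$t2=12+14=26
$t3=9>>4=0
$t6=1+1=2
cmp $t6, 6  (cmp 2,6)
bne body: taken
$t2=26+14=40
$t3=0>>4=0
$t6=2+1=3
cmp $t6, 6  (cmp 3,6)
bne body: taken
$t2=40+14=54
$t3=0>>4=0
$t6=3+1=4
cmp $t6, 6  (cmp 4,6)
bne body: taken
$t2=54+14=68
$t3=0>>4=0
$t6=4+1=5
cmp $t6, 6  (cmp 5,6)
bne body: taken
$t2=68+14=82
$t3=0>>4=0
$t6=5+1=6
cmp $t6, 6  (cmp 6,6)
bne body: not taken
halt.

0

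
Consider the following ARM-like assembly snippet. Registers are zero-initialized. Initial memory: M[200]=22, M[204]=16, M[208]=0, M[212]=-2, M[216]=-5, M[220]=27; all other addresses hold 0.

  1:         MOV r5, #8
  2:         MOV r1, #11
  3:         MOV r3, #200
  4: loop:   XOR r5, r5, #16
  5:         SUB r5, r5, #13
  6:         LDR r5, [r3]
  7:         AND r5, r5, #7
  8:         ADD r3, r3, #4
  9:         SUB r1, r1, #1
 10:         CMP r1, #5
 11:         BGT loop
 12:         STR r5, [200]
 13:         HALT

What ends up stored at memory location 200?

r5=8
r1=11
r3=200
r5=8^16=24
r5=24-13=11
r5=M[200]=22
r5=22&7=6
r3=200+4=204
r1=11-1=10
CMP r1, #5  (cmp 10,5)
BGT loop: taken
r5=6^16=22
r5=22-13=9
r5=M[204]=16
r5=16&7=0
r3=204+4=208
r1=10-1=9
CMP r1, #5  (cmp 9,5)
BGT loop: taken
r5=0^16=16
r5=16-13=3
r5=M[208]=0
r5=0&7=0
r3=208+4=212
r1=9-1=8
CMP r1, #5  (cmp 8,5)
BGT loop: taken
r5=0^16=16
r5=16-13=3
r5=M[212]=-2
r5=(-2)&7=6
r3=212+4=216
r1=8-1=7
CMP r1, #5  (cmp 7,5)
BGT loop: taken
r5=6^16=22
r5=22-13=9
r5=M[216]=-5
r5=(-5)&7=3
r3=216+4=220
r1=7-1=6
CMP r1, #5  (cmp 6,5)
BGT loop: taken
r5=3^16=19
r5=19-13=6
r5=M[220]=27
r5=27&7=3
r3=220+4=224
r1=6-1=5
CMP r1, #5  (cmp 5,5)
BGT loop: not taken
STR r5, [200] → M[200]=3
halt.

3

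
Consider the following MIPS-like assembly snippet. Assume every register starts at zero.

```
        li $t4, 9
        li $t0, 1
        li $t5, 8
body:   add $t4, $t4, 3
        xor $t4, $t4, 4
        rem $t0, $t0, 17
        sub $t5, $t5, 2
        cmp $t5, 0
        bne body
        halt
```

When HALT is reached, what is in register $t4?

29

after li $t4, 9: $t4=9
after li $t0, 1: $t0=1
after li $t5, 8: $t5=8
after add $t4, $t4, 3: $t4=9+3=12
after xor $t4, $t4, 4: $t4=12^4=8
after rem $t0, $t0, 17: $t0=1%17=1
after sub $t5, $t5, 2: $t5=8-2=6
cmp $t5, 0  (cmp 6,0)
bne body: taken
after add $t4, $t4, 3: $t4=8+3=11
after xor $t4, $t4, 4: $t4=11^4=15
after rem $t0, $t0, 17: $t0=1%17=1
after sub $t5, $t5, 2: $t5=6-2=4
cmp $t5, 0  (cmp 4,0)
bne body: taken
after add $t4, $t4, 3: $t4=15+3=18
after xor $t4, $t4, 4: $t4=18^4=22
after rem $t0, $t0, 17: $t0=1%17=1
after sub $t5, $t5, 2: $t5=4-2=2
cmp $t5, 0  (cmp 2,0)
bne body: taken
after add $t4, $t4, 3: $t4=22+3=25
after xor $t4, $t4, 4: $t4=25^4=29
after rem $t0, $t0, 17: $t0=1%17=1
after sub $t5, $t5, 2: $t5=2-2=0
cmp $t5, 0  (cmp 0,0)
bne body: not taken
halt.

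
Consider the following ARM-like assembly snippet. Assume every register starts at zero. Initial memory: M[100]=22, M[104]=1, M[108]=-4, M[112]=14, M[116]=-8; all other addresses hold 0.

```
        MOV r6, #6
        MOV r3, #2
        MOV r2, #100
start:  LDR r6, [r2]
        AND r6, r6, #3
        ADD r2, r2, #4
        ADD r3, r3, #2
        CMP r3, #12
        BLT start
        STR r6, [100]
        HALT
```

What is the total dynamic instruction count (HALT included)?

35

MOV r6, #6 → r6=6
MOV r3, #2 → r3=2
MOV r2, #100 → r2=100
LDR r6, [r2] → r6=M[100]=22
AND r6, r6, #3 → r6=22&3=2
ADD r2, r2, #4 → r2=100+4=104
ADD r3, r3, #2 → r3=2+2=4
CMP r3, #12  (cmp 4,12)
BLT start: taken
LDR r6, [r2] → r6=M[104]=1
AND r6, r6, #3 → r6=1&3=1
ADD r2, r2, #4 → r2=104+4=108
ADD r3, r3, #2 → r3=4+2=6
CMP r3, #12  (cmp 6,12)
BLT start: taken
LDR r6, [r2] → r6=M[108]=-4
AND r6, r6, #3 → r6=(-4)&3=0
ADD r2, r2, #4 → r2=108+4=112
ADD r3, r3, #2 → r3=6+2=8
CMP r3, #12  (cmp 8,12)
BLT start: taken
LDR r6, [r2] → r6=M[112]=14
AND r6, r6, #3 → r6=14&3=2
ADD r2, r2, #4 → r2=112+4=116
ADD r3, r3, #2 → r3=8+2=10
CMP r3, #12  (cmp 10,12)
BLT start: taken
LDR r6, [r2] → r6=M[116]=-8
AND r6, r6, #3 → r6=(-8)&3=0
ADD r2, r2, #4 → r2=116+4=120
ADD r3, r3, #2 → r3=10+2=12
CMP r3, #12  (cmp 12,12)
BLT start: not taken
STR r6, [100] → M[100]=0
halt.
Total executed instructions: 35.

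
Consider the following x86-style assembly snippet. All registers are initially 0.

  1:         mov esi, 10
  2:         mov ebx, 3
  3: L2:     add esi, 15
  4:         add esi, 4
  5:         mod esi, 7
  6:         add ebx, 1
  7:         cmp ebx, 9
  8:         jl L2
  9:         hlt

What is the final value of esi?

5

mov esi, 10 → esi=10
mov ebx, 3 → ebx=3
add esi, 15 → esi=10+15=25
add esi, 4 → esi=25+4=29
mod esi, 7 → esi=29%7=1
add ebx, 1 → ebx=3+1=4
cmp ebx, 9  (cmp 4,9)
jl L2: taken
add esi, 15 → esi=1+15=16
add esi, 4 → esi=16+4=20
mod esi, 7 → esi=20%7=6
add ebx, 1 → ebx=4+1=5
cmp ebx, 9  (cmp 5,9)
jl L2: taken
add esi, 15 → esi=6+15=21
add esi, 4 → esi=21+4=25
mod esi, 7 → esi=25%7=4
add ebx, 1 → ebx=5+1=6
cmp ebx, 9  (cmp 6,9)
jl L2: taken
add esi, 15 → esi=4+15=19
add esi, 4 → esi=19+4=23
mod esi, 7 → esi=23%7=2
add ebx, 1 → ebx=6+1=7
cmp ebx, 9  (cmp 7,9)
jl L2: taken
add esi, 15 → esi=2+15=17
add esi, 4 → esi=17+4=21
mod esi, 7 → esi=21%7=0
add ebx, 1 → ebx=7+1=8
cmp ebx, 9  (cmp 8,9)
jl L2: taken
add esi, 15 → esi=0+15=15
add esi, 4 → esi=15+4=19
mod esi, 7 → esi=19%7=5
add ebx, 1 → ebx=8+1=9
cmp ebx, 9  (cmp 9,9)
jl L2: not taken
halt.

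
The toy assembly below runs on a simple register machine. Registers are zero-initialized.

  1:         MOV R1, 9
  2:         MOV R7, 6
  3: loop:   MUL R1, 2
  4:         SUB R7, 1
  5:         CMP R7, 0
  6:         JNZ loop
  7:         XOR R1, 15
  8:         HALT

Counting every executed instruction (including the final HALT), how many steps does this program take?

28

R1=9
R7=6
R1=9*2=18
R7=6-1=5
CMP R7, 0  (cmp 5,0)
JNZ loop: taken
R1=18*2=36
R7=5-1=4
CMP R7, 0  (cmp 4,0)
JNZ loop: taken
R1=36*2=72
R7=4-1=3
CMP R7, 0  (cmp 3,0)
JNZ loop: taken
R1=72*2=144
R7=3-1=2
CMP R7, 0  (cmp 2,0)
JNZ loop: taken
R1=144*2=288
R7=2-1=1
CMP R7, 0  (cmp 1,0)
JNZ loop: taken
R1=288*2=576
R7=1-1=0
CMP R7, 0  (cmp 0,0)
JNZ loop: not taken
R1=576^15=591
halt.
Total executed instructions: 28.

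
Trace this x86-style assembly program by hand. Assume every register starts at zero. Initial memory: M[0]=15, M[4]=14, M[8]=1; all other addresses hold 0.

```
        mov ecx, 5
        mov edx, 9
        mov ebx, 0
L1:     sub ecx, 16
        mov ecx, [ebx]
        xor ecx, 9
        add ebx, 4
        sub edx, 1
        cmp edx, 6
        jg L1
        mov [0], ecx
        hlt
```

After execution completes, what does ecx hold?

ecx=5
edx=9
ebx=0
ecx=5-16=-11
ecx=M[0]=15
ecx=15^9=6
ebx=0+4=4
edx=9-1=8
cmp edx, 6  (cmp 8,6)
jg L1: taken
ecx=6-16=-10
ecx=M[4]=14
ecx=14^9=7
ebx=4+4=8
edx=8-1=7
cmp edx, 6  (cmp 7,6)
jg L1: taken
ecx=7-16=-9
ecx=M[8]=1
ecx=1^9=8
ebx=8+4=12
edx=7-1=6
cmp edx, 6  (cmp 6,6)
jg L1: not taken
mov [0], ecx → M[0]=8
halt.

8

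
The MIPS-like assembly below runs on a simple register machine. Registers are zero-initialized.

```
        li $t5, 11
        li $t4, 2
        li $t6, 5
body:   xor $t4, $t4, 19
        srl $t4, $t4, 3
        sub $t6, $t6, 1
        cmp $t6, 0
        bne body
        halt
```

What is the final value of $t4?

2

after li $t5, 11: $t5=11
after li $t4, 2: $t4=2
after li $t6, 5: $t6=5
after xor $t4, $t4, 19: $t4=2^19=17
after srl $t4, $t4, 3: $t4=17>>3=2
after sub $t6, $t6, 1: $t6=5-1=4
cmp $t6, 0  (cmp 4,0)
bne body: taken
after xor $t4, $t4, 19: $t4=2^19=17
after srl $t4, $t4, 3: $t4=17>>3=2
after sub $t6, $t6, 1: $t6=4-1=3
cmp $t6, 0  (cmp 3,0)
bne body: taken
after xor $t4, $t4, 19: $t4=2^19=17
after srl $t4, $t4, 3: $t4=17>>3=2
after sub $t6, $t6, 1: $t6=3-1=2
cmp $t6, 0  (cmp 2,0)
bne body: taken
after xor $t4, $t4, 19: $t4=2^19=17
after srl $t4, $t4, 3: $t4=17>>3=2
after sub $t6, $t6, 1: $t6=2-1=1
cmp $t6, 0  (cmp 1,0)
bne body: taken
after xor $t4, $t4, 19: $t4=2^19=17
after srl $t4, $t4, 3: $t4=17>>3=2
after sub $t6, $t6, 1: $t6=1-1=0
cmp $t6, 0  (cmp 0,0)
bne body: not taken
halt.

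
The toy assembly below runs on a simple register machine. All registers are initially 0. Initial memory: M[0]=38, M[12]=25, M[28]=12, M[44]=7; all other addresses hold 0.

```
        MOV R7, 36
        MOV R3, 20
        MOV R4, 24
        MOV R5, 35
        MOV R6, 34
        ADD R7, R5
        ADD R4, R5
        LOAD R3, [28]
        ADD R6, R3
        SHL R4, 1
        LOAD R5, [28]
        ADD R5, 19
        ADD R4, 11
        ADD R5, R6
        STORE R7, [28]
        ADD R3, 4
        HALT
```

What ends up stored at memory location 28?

71

R7=36
R3=20
R4=24
R5=35
R6=34
R7=36+35=71
R4=24+35=59
R3=M[28]=12
R6=34+12=46
R4=59<<1=118
R5=M[28]=12
R5=12+19=31
R4=118+11=129
R5=31+46=77
STORE R7, [28] → M[28]=71
R3=12+4=16
halt.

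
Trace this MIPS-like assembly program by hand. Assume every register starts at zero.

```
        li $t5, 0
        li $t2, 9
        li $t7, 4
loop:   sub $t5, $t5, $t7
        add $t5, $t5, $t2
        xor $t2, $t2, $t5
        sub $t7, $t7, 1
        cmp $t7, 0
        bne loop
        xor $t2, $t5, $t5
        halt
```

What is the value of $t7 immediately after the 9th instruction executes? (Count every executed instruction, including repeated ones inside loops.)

$t5=0
$t2=9
$t7=4
$t5=0-4=-4
$t5=(-4)+9=5
$t2=9^5=12
$t7=4-1=3
cmp $t7, 0  (cmp 3,0)
bne loop: taken
After step 9: $t7 = 3.

3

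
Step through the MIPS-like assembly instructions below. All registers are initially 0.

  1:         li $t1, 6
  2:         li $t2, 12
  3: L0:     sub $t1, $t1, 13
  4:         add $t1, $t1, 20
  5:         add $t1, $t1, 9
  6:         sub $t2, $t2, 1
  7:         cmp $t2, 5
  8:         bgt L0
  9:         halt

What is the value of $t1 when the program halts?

118

after li $t1, 6: $t1=6
after li $t2, 12: $t2=12
after sub $t1, $t1, 13: $t1=6-13=-7
after add $t1, $t1, 20: $t1=(-7)+20=13
after add $t1, $t1, 9: $t1=13+9=22
after sub $t2, $t2, 1: $t2=12-1=11
cmp $t2, 5  (cmp 11,5)
bgt L0: taken
after sub $t1, $t1, 13: $t1=22-13=9
after add $t1, $t1, 20: $t1=9+20=29
after add $t1, $t1, 9: $t1=29+9=38
after sub $t2, $t2, 1: $t2=11-1=10
cmp $t2, 5  (cmp 10,5)
bgt L0: taken
after sub $t1, $t1, 13: $t1=38-13=25
after add $t1, $t1, 20: $t1=25+20=45
after add $t1, $t1, 9: $t1=45+9=54
after sub $t2, $t2, 1: $t2=10-1=9
cmp $t2, 5  (cmp 9,5)
bgt L0: taken
after sub $t1, $t1, 13: $t1=54-13=41
after add $t1, $t1, 20: $t1=41+20=61
after add $t1, $t1, 9: $t1=61+9=70
after sub $t2, $t2, 1: $t2=9-1=8
cmp $t2, 5  (cmp 8,5)
bgt L0: taken
after sub $t1, $t1, 13: $t1=70-13=57
after add $t1, $t1, 20: $t1=57+20=77
after add $t1, $t1, 9: $t1=77+9=86
after sub $t2, $t2, 1: $t2=8-1=7
cmp $t2, 5  (cmp 7,5)
bgt L0: taken
after sub $t1, $t1, 13: $t1=86-13=73
after add $t1, $t1, 20: $t1=73+20=93
after add $t1, $t1, 9: $t1=93+9=102
after sub $t2, $t2, 1: $t2=7-1=6
cmp $t2, 5  (cmp 6,5)
bgt L0: taken
after sub $t1, $t1, 13: $t1=102-13=89
after add $t1, $t1, 20: $t1=89+20=109
after add $t1, $t1, 9: $t1=109+9=118
after sub $t2, $t2, 1: $t2=6-1=5
cmp $t2, 5  (cmp 5,5)
bgt L0: not taken
halt.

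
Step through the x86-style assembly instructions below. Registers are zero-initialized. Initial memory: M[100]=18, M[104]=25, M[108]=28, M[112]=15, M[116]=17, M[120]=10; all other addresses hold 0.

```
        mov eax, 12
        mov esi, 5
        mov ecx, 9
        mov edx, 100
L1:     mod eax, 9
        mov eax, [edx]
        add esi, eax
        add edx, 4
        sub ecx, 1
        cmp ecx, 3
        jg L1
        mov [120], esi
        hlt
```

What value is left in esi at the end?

after mov eax, 12: eax=12
after mov esi, 5: esi=5
after mov ecx, 9: ecx=9
after mov edx, 100: edx=100
after mod eax, 9: eax=12%9=3
after mov eax, [edx]: eax=M[100]=18
after add esi, eax: esi=5+18=23
after add edx, 4: edx=100+4=104
after sub ecx, 1: ecx=9-1=8
cmp ecx, 3  (cmp 8,3)
jg L1: taken
after mod eax, 9: eax=18%9=0
after mov eax, [edx]: eax=M[104]=25
after add esi, eax: esi=23+25=48
after add edx, 4: edx=104+4=108
after sub ecx, 1: ecx=8-1=7
cmp ecx, 3  (cmp 7,3)
jg L1: taken
after mod eax, 9: eax=25%9=7
after mov eax, [edx]: eax=M[108]=28
after add esi, eax: esi=48+28=76
after add edx, 4: edx=108+4=112
after sub ecx, 1: ecx=7-1=6
cmp ecx, 3  (cmp 6,3)
jg L1: taken
after mod eax, 9: eax=28%9=1
after mov eax, [edx]: eax=M[112]=15
after add esi, eax: esi=76+15=91
after add edx, 4: edx=112+4=116
after sub ecx, 1: ecx=6-1=5
cmp ecx, 3  (cmp 5,3)
jg L1: taken
after mod eax, 9: eax=15%9=6
after mov eax, [edx]: eax=M[116]=17
after add esi, eax: esi=91+17=108
after add edx, 4: edx=116+4=120
after sub ecx, 1: ecx=5-1=4
cmp ecx, 3  (cmp 4,3)
jg L1: taken
after mod eax, 9: eax=17%9=8
after mov eax, [edx]: eax=M[120]=10
after add esi, eax: esi=108+10=118
after add edx, 4: edx=120+4=124
after sub ecx, 1: ecx=4-1=3
cmp ecx, 3  (cmp 3,3)
jg L1: not taken
mov [120], esi → M[120]=118
halt.

118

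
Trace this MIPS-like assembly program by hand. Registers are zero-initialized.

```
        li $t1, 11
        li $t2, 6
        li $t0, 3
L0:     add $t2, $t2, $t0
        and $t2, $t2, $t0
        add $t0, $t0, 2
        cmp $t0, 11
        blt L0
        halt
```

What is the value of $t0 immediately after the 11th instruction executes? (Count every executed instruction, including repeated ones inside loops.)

after li $t1, 11: $t1=11
after li $t2, 6: $t2=6
after li $t0, 3: $t0=3
after add $t2, $t2, $t0: $t2=6+3=9
after and $t2, $t2, $t0: $t2=9&3=1
after add $t0, $t0, 2: $t0=3+2=5
cmp $t0, 11  (cmp 5,11)
blt L0: taken
after add $t2, $t2, $t0: $t2=1+5=6
after and $t2, $t2, $t0: $t2=6&5=4
after add $t0, $t0, 2: $t0=5+2=7
After step 11: $t0 = 7.

7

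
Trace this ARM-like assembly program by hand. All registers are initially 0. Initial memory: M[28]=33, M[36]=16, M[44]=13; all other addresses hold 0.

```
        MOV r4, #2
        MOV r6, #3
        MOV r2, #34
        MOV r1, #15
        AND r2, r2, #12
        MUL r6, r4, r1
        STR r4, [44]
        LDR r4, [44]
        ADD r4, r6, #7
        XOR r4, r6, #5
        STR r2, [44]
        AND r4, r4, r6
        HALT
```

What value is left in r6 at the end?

30

after MOV r4, #2: r4=2
after MOV r6, #3: r6=3
after MOV r2, #34: r2=34
after MOV r1, #15: r1=15
after AND r2, r2, #12: r2=34&12=0
after MUL r6, r4, r1: r6=2*15=30
STR r4, [44] → M[44]=2
after LDR r4, [44]: r4=M[44]=2
after ADD r4, r6, #7: r4=30+7=37
after XOR r4, r6, #5: r4=30^5=27
STR r2, [44] → M[44]=0
after AND r4, r4, r6: r4=27&30=26
halt.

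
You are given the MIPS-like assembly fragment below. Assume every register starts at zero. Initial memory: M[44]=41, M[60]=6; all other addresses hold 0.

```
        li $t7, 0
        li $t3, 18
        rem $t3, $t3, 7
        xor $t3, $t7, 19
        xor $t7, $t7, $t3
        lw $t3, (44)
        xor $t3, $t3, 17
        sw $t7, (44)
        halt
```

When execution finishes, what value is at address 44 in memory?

19

li $t7, 0 → $t7=0
li $t3, 18 → $t3=18
rem $t3, $t3, 7 → $t3=18%7=4
xor $t3, $t7, 19 → $t3=0^19=19
xor $t7, $t7, $t3 → $t7=0^19=19
lw $t3, (44) → $t3=M[44]=41
xor $t3, $t3, 17 → $t3=41^17=56
sw $t7, (44) → M[44]=19
halt.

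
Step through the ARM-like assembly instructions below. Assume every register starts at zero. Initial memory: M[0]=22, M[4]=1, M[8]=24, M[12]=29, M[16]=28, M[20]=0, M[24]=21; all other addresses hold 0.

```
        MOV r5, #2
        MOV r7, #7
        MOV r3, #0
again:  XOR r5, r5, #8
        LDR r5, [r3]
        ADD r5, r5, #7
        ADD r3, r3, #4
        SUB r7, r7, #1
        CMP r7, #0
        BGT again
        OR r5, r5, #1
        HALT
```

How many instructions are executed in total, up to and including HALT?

54

r5=2
r7=7
r3=0
r5=2^8=10
r5=M[0]=22
r5=22+7=29
r3=0+4=4
r7=7-1=6
CMP r7, #0  (cmp 6,0)
BGT again: taken
r5=29^8=21
r5=M[4]=1
r5=1+7=8
r3=4+4=8
r7=6-1=5
CMP r7, #0  (cmp 5,0)
BGT again: taken
r5=8^8=0
r5=M[8]=24
r5=24+7=31
r3=8+4=12
r7=5-1=4
CMP r7, #0  (cmp 4,0)
BGT again: taken
r5=31^8=23
r5=M[12]=29
r5=29+7=36
r3=12+4=16
r7=4-1=3
CMP r7, #0  (cmp 3,0)
BGT again: taken
r5=36^8=44
r5=M[16]=28
r5=28+7=35
r3=16+4=20
r7=3-1=2
CMP r7, #0  (cmp 2,0)
BGT again: taken
r5=35^8=43
r5=M[20]=0
r5=0+7=7
r3=20+4=24
r7=2-1=1
CMP r7, #0  (cmp 1,0)
BGT again: taken
r5=7^8=15
r5=M[24]=21
r5=21+7=28
r3=24+4=28
r7=1-1=0
CMP r7, #0  (cmp 0,0)
BGT again: not taken
r5=28|1=29
halt.
Total executed instructions: 54.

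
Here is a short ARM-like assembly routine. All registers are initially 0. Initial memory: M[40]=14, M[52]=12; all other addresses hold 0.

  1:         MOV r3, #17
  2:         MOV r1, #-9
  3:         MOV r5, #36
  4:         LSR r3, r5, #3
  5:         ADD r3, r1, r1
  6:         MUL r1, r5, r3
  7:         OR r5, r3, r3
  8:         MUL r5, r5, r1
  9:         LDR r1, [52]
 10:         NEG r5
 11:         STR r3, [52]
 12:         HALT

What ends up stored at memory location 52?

-18

MOV r3, #17 → r3=17
MOV r1, #-9 → r1=-9
MOV r5, #36 → r5=36
LSR r3, r5, #3 → r3=36>>3=4
ADD r3, r1, r1 → r3=(-9)+(-9)=-18
MUL r1, r5, r3 → r1=36*(-18)=-648
OR r5, r3, r3 → r5=(-18)|(-18)=-18
MUL r5, r5, r1 → r5=(-18)*(-648)=11664
LDR r1, [52] → r1=M[52]=12
NEG r5 → r5=-(11664)=-11664
STR r3, [52] → M[52]=-18
halt.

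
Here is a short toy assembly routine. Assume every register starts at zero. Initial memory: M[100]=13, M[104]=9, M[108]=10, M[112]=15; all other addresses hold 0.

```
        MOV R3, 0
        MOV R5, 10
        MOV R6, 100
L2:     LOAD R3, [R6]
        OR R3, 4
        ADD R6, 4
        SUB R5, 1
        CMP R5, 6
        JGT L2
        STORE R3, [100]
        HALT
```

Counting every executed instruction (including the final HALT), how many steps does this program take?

MOV R3, 0 → R3=0
MOV R5, 10 → R5=10
MOV R6, 100 → R6=100
LOAD R3, [R6] → R3=M[100]=13
OR R3, 4 → R3=13|4=13
ADD R6, 4 → R6=100+4=104
SUB R5, 1 → R5=10-1=9
CMP R5, 6  (cmp 9,6)
JGT L2: taken
LOAD R3, [R6] → R3=M[104]=9
OR R3, 4 → R3=9|4=13
ADD R6, 4 → R6=104+4=108
SUB R5, 1 → R5=9-1=8
CMP R5, 6  (cmp 8,6)
JGT L2: taken
LOAD R3, [R6] → R3=M[108]=10
OR R3, 4 → R3=10|4=14
ADD R6, 4 → R6=108+4=112
SUB R5, 1 → R5=8-1=7
CMP R5, 6  (cmp 7,6)
JGT L2: taken
LOAD R3, [R6] → R3=M[112]=15
OR R3, 4 → R3=15|4=15
ADD R6, 4 → R6=112+4=116
SUB R5, 1 → R5=7-1=6
CMP R5, 6  (cmp 6,6)
JGT L2: not taken
STORE R3, [100] → M[100]=15
halt.
Total executed instructions: 29.

29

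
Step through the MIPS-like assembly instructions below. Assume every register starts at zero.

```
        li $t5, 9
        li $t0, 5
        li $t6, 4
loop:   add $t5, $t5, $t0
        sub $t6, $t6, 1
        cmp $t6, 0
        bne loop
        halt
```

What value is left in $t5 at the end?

29

li $t5, 9 → $t5=9
li $t0, 5 → $t0=5
li $t6, 4 → $t6=4
add $t5, $t5, $t0 → $t5=9+5=14
sub $t6, $t6, 1 → $t6=4-1=3
cmp $t6, 0  (cmp 3,0)
bne loop: taken
add $t5, $t5, $t0 → $t5=14+5=19
sub $t6, $t6, 1 → $t6=3-1=2
cmp $t6, 0  (cmp 2,0)
bne loop: taken
add $t5, $t5, $t0 → $t5=19+5=24
sub $t6, $t6, 1 → $t6=2-1=1
cmp $t6, 0  (cmp 1,0)
bne loop: taken
add $t5, $t5, $t0 → $t5=24+5=29
sub $t6, $t6, 1 → $t6=1-1=0
cmp $t6, 0  (cmp 0,0)
bne loop: not taken
halt.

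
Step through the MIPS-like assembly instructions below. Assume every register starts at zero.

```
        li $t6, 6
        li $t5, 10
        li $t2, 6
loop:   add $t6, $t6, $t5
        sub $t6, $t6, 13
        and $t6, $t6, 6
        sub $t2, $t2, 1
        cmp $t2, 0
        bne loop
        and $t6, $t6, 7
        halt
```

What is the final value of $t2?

after li $t6, 6: $t6=6
after li $t5, 10: $t5=10
after li $t2, 6: $t2=6
after add $t6, $t6, $t5: $t6=6+10=16
after sub $t6, $t6, 13: $t6=16-13=3
after and $t6, $t6, 6: $t6=3&6=2
after sub $t2, $t2, 1: $t2=6-1=5
cmp $t2, 0  (cmp 5,0)
bne loop: taken
after add $t6, $t6, $t5: $t6=2+10=12
after sub $t6, $t6, 13: $t6=12-13=-1
after and $t6, $t6, 6: $t6=(-1)&6=6
after sub $t2, $t2, 1: $t2=5-1=4
cmp $t2, 0  (cmp 4,0)
bne loop: taken
after add $t6, $t6, $t5: $t6=6+10=16
after sub $t6, $t6, 13: $t6=16-13=3
after and $t6, $t6, 6: $t6=3&6=2
after sub $t2, $t2, 1: $t2=4-1=3
cmp $t2, 0  (cmp 3,0)
bne loop: taken
after add $t6, $t6, $t5: $t6=2+10=12
after sub $t6, $t6, 13: $t6=12-13=-1
after and $t6, $t6, 6: $t6=(-1)&6=6
after sub $t2, $t2, 1: $t2=3-1=2
cmp $t2, 0  (cmp 2,0)
bne loop: taken
after add $t6, $t6, $t5: $t6=6+10=16
after sub $t6, $t6, 13: $t6=16-13=3
after and $t6, $t6, 6: $t6=3&6=2
after sub $t2, $t2, 1: $t2=2-1=1
cmp $t2, 0  (cmp 1,0)
bne loop: taken
after add $t6, $t6, $t5: $t6=2+10=12
after sub $t6, $t6, 13: $t6=12-13=-1
after and $t6, $t6, 6: $t6=(-1)&6=6
after sub $t2, $t2, 1: $t2=1-1=0
cmp $t2, 0  (cmp 0,0)
bne loop: not taken
after and $t6, $t6, 7: $t6=6&7=6
halt.

0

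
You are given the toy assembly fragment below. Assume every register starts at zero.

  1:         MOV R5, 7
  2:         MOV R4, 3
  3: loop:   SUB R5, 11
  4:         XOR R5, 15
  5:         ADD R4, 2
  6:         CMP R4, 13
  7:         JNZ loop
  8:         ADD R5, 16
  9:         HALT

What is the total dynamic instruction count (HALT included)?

29

R5=7
R4=3
R5=7-11=-4
R5=(-4)^15=-13
R4=3+2=5
CMP R4, 13  (cmp 5,13)
JNZ loop: taken
R5=(-13)-11=-24
R5=(-24)^15=-25
R4=5+2=7
CMP R4, 13  (cmp 7,13)
JNZ loop: taken
R5=(-25)-11=-36
R5=(-36)^15=-45
R4=7+2=9
CMP R4, 13  (cmp 9,13)
JNZ loop: taken
R5=(-45)-11=-56
R5=(-56)^15=-57
R4=9+2=11
CMP R4, 13  (cmp 11,13)
JNZ loop: taken
R5=(-57)-11=-68
R5=(-68)^15=-77
R4=11+2=13
CMP R4, 13  (cmp 13,13)
JNZ loop: not taken
R5=(-77)+16=-61
halt.
Total executed instructions: 29.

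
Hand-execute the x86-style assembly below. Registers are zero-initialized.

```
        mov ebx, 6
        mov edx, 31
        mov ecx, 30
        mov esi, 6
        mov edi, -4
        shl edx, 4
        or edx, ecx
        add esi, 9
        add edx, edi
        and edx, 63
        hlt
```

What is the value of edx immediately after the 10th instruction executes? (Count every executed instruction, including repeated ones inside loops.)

58

ebx=6
edx=31
ecx=30
esi=6
edi=-4
edx=31<<4=496
edx=496|30=510
esi=6+9=15
edx=510+(-4)=506
edx=506&63=58
After step 10: edx = 58.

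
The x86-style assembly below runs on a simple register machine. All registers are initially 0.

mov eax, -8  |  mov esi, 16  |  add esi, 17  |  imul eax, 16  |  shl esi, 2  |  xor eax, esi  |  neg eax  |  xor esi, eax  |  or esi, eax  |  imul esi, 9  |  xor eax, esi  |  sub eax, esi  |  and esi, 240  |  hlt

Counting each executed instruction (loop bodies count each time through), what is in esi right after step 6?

after mov eax, -8: eax=-8
after mov esi, 16: esi=16
after add esi, 17: esi=16+17=33
after imul eax, 16: eax=(-8)*16=-128
after shl esi, 2: esi=33<<2=132
after xor eax, esi: eax=(-128)^132=-252
After step 6: esi = 132.

132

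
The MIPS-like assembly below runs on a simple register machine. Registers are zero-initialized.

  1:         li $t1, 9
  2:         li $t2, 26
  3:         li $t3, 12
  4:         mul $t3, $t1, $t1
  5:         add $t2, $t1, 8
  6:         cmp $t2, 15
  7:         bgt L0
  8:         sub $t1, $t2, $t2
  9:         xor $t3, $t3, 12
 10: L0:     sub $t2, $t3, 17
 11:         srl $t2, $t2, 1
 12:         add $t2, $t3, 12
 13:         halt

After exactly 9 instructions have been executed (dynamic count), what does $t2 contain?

li $t1, 9 → $t1=9
li $t2, 26 → $t2=26
li $t3, 12 → $t3=12
mul $t3, $t1, $t1 → $t3=9*9=81
add $t2, $t1, 8 → $t2=9+8=17
cmp $t2, 15  (cmp 17,15)
bgt L0: taken
sub $t2, $t3, 17 → $t2=81-17=64
srl $t2, $t2, 1 → $t2=64>>1=32
After step 9: $t2 = 32.

32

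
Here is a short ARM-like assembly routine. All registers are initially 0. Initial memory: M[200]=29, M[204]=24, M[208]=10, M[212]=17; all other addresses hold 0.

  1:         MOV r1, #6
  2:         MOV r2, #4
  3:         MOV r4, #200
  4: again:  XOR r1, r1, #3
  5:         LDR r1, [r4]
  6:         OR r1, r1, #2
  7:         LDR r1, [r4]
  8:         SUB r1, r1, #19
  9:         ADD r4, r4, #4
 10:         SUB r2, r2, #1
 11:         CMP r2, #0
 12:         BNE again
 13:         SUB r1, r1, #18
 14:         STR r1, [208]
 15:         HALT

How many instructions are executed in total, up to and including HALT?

42

after MOV r1, #6: r1=6
after MOV r2, #4: r2=4
after MOV r4, #200: r4=200
after XOR r1, r1, #3: r1=6^3=5
after LDR r1, [r4]: r1=M[200]=29
after OR r1, r1, #2: r1=29|2=31
after LDR r1, [r4]: r1=M[200]=29
after SUB r1, r1, #19: r1=29-19=10
after ADD r4, r4, #4: r4=200+4=204
after SUB r2, r2, #1: r2=4-1=3
CMP r2, #0  (cmp 3,0)
BNE again: taken
after XOR r1, r1, #3: r1=10^3=9
after LDR r1, [r4]: r1=M[204]=24
after OR r1, r1, #2: r1=24|2=26
after LDR r1, [r4]: r1=M[204]=24
after SUB r1, r1, #19: r1=24-19=5
after ADD r4, r4, #4: r4=204+4=208
after SUB r2, r2, #1: r2=3-1=2
CMP r2, #0  (cmp 2,0)
BNE again: taken
after XOR r1, r1, #3: r1=5^3=6
after LDR r1, [r4]: r1=M[208]=10
after OR r1, r1, #2: r1=10|2=10
after LDR r1, [r4]: r1=M[208]=10
after SUB r1, r1, #19: r1=10-19=-9
after ADD r4, r4, #4: r4=208+4=212
after SUB r2, r2, #1: r2=2-1=1
CMP r2, #0  (cmp 1,0)
BNE again: taken
after XOR r1, r1, #3: r1=(-9)^3=-12
after LDR r1, [r4]: r1=M[212]=17
after OR r1, r1, #2: r1=17|2=19
after LDR r1, [r4]: r1=M[212]=17
after SUB r1, r1, #19: r1=17-19=-2
after ADD r4, r4, #4: r4=212+4=216
after SUB r2, r2, #1: r2=1-1=0
CMP r2, #0  (cmp 0,0)
BNE again: not taken
after SUB r1, r1, #18: r1=(-2)-18=-20
STR r1, [208] → M[208]=-20
halt.
Total executed instructions: 42.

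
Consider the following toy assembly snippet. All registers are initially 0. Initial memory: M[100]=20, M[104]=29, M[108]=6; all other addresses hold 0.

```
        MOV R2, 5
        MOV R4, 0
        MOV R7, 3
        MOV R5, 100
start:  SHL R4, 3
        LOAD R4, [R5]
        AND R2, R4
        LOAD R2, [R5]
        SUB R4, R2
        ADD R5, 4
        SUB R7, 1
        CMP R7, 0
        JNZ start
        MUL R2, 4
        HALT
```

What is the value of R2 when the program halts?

24

after MOV R2, 5: R2=5
after MOV R4, 0: R4=0
after MOV R7, 3: R7=3
after MOV R5, 100: R5=100
after SHL R4, 3: R4=0<<3=0
after LOAD R4, [R5]: R4=M[100]=20
after AND R2, R4: R2=5&20=4
after LOAD R2, [R5]: R2=M[100]=20
after SUB R4, R2: R4=20-20=0
after ADD R5, 4: R5=100+4=104
after SUB R7, 1: R7=3-1=2
CMP R7, 0  (cmp 2,0)
JNZ start: taken
after SHL R4, 3: R4=0<<3=0
after LOAD R4, [R5]: R4=M[104]=29
after AND R2, R4: R2=20&29=20
after LOAD R2, [R5]: R2=M[104]=29
after SUB R4, R2: R4=29-29=0
after ADD R5, 4: R5=104+4=108
after SUB R7, 1: R7=2-1=1
CMP R7, 0  (cmp 1,0)
JNZ start: taken
after SHL R4, 3: R4=0<<3=0
after LOAD R4, [R5]: R4=M[108]=6
after AND R2, R4: R2=29&6=4
after LOAD R2, [R5]: R2=M[108]=6
after SUB R4, R2: R4=6-6=0
after ADD R5, 4: R5=108+4=112
after SUB R7, 1: R7=1-1=0
CMP R7, 0  (cmp 0,0)
JNZ start: not taken
after MUL R2, 4: R2=6*4=24
halt.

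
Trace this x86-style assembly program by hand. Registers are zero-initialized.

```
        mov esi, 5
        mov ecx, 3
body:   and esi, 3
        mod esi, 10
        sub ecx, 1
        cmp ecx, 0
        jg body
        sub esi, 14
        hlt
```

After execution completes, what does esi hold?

-13

esi=5
ecx=3
esi=5&3=1
esi=1%10=1
ecx=3-1=2
cmp ecx, 0  (cmp 2,0)
jg body: taken
esi=1&3=1
esi=1%10=1
ecx=2-1=1
cmp ecx, 0  (cmp 1,0)
jg body: taken
esi=1&3=1
esi=1%10=1
ecx=1-1=0
cmp ecx, 0  (cmp 0,0)
jg body: not taken
esi=1-14=-13
halt.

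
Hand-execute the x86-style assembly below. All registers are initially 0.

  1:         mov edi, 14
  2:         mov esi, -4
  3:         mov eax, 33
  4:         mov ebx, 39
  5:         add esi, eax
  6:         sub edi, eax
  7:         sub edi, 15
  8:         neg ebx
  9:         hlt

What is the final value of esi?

edi=14
esi=-4
eax=33
ebx=39
esi=(-4)+33=29
edi=14-33=-19
edi=(-19)-15=-34
ebx=-(39)=-39
halt.

29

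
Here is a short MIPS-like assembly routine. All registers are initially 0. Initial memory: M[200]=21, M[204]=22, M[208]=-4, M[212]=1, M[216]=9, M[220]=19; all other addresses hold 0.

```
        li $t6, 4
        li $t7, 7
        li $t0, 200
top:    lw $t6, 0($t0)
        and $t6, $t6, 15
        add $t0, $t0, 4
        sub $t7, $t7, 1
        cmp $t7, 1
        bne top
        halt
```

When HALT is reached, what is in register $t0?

224

li $t6, 4 → $t6=4
li $t7, 7 → $t7=7
li $t0, 200 → $t0=200
lw $t6, 0($t0) → $t6=M[200]=21
and $t6, $t6, 15 → $t6=21&15=5
add $t0, $t0, 4 → $t0=200+4=204
sub $t7, $t7, 1 → $t7=7-1=6
cmp $t7, 1  (cmp 6,1)
bne top: taken
lw $t6, 0($t0) → $t6=M[204]=22
and $t6, $t6, 15 → $t6=22&15=6
add $t0, $t0, 4 → $t0=204+4=208
sub $t7, $t7, 1 → $t7=6-1=5
cmp $t7, 1  (cmp 5,1)
bne top: taken
lw $t6, 0($t0) → $t6=M[208]=-4
and $t6, $t6, 15 → $t6=(-4)&15=12
add $t0, $t0, 4 → $t0=208+4=212
sub $t7, $t7, 1 → $t7=5-1=4
cmp $t7, 1  (cmp 4,1)
bne top: taken
lw $t6, 0($t0) → $t6=M[212]=1
and $t6, $t6, 15 → $t6=1&15=1
add $t0, $t0, 4 → $t0=212+4=216
sub $t7, $t7, 1 → $t7=4-1=3
cmp $t7, 1  (cmp 3,1)
bne top: taken
lw $t6, 0($t0) → $t6=M[216]=9
and $t6, $t6, 15 → $t6=9&15=9
add $t0, $t0, 4 → $t0=216+4=220
sub $t7, $t7, 1 → $t7=3-1=2
cmp $t7, 1  (cmp 2,1)
bne top: taken
lw $t6, 0($t0) → $t6=M[220]=19
and $t6, $t6, 15 → $t6=19&15=3
add $t0, $t0, 4 → $t0=220+4=224
sub $t7, $t7, 1 → $t7=2-1=1
cmp $t7, 1  (cmp 1,1)
bne top: not taken
halt.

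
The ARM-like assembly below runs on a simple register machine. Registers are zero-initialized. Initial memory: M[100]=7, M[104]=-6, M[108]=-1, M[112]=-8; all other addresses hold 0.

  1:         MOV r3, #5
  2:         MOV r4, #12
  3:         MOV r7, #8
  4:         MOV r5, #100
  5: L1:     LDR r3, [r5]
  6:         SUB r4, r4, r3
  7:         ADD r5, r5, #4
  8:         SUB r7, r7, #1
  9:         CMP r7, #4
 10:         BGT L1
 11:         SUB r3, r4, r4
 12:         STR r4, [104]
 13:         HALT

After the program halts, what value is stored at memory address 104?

MOV r3, #5 → r3=5
MOV r4, #12 → r4=12
MOV r7, #8 → r7=8
MOV r5, #100 → r5=100
LDR r3, [r5] → r3=M[100]=7
SUB r4, r4, r3 → r4=12-7=5
ADD r5, r5, #4 → r5=100+4=104
SUB r7, r7, #1 → r7=8-1=7
CMP r7, #4  (cmp 7,4)
BGT L1: taken
LDR r3, [r5] → r3=M[104]=-6
SUB r4, r4, r3 → r4=5-(-6)=11
ADD r5, r5, #4 → r5=104+4=108
SUB r7, r7, #1 → r7=7-1=6
CMP r7, #4  (cmp 6,4)
BGT L1: taken
LDR r3, [r5] → r3=M[108]=-1
SUB r4, r4, r3 → r4=11-(-1)=12
ADD r5, r5, #4 → r5=108+4=112
SUB r7, r7, #1 → r7=6-1=5
CMP r7, #4  (cmp 5,4)
BGT L1: taken
LDR r3, [r5] → r3=M[112]=-8
SUB r4, r4, r3 → r4=12-(-8)=20
ADD r5, r5, #4 → r5=112+4=116
SUB r7, r7, #1 → r7=5-1=4
CMP r7, #4  (cmp 4,4)
BGT L1: not taken
SUB r3, r4, r4 → r3=20-20=0
STR r4, [104] → M[104]=20
halt.

20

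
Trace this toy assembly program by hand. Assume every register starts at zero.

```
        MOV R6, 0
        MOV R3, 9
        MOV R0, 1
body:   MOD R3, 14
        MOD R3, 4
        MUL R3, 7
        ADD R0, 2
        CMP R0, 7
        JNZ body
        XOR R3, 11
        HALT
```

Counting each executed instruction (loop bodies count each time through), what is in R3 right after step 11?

MOV R6, 0 → R6=0
MOV R3, 9 → R3=9
MOV R0, 1 → R0=1
MOD R3, 14 → R3=9%14=9
MOD R3, 4 → R3=9%4=1
MUL R3, 7 → R3=1*7=7
ADD R0, 2 → R0=1+2=3
CMP R0, 7  (cmp 3,7)
JNZ body: taken
MOD R3, 14 → R3=7%14=7
MOD R3, 4 → R3=7%4=3
After step 11: R3 = 3.

3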